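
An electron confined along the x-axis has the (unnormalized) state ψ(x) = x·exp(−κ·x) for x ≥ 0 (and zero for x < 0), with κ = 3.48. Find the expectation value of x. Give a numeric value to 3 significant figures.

⟨x⟩ = ∫ x·|ψ|² dx / ∫|ψ|² dx (integrals over the domain).
Every integrand reduces to terms xʲ·e^(−2κx) on [0, ∞); use ∫₀^∞ xʲ·e^(−2κx) dx = j!/(2κ)^(j+1).
State is unnormalized: ∫|ψ|² dx = 0.0059320, and ∫ψ*·x·ψ dx = 0.0025569, so ⟨x⟩ = 0.0025569 / 0.0059320.
⟨x⟩ = 0.43103.

0.431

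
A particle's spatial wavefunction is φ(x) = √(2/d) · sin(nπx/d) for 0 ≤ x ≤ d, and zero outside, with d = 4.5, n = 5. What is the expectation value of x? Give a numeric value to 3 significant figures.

⟨x⟩ = ∫ x·|φ|² dx (integrals over the domain).
With sin²θ = (1 − cos2θ)/2 on 0 ≤ x ≤ d: ∫sin²(nπx/d) dx = d/2, ∫x·sin²(nπx/d) dx = d²/4, ∫x²·sin²(nπx/d) dx = d³·(1/6 − 1/(4n²π²)); higher powers xᵏ the same way, integrating xᵏ·cos(2nπx/d) by parts.
⟨x⟩ = 2.2500.

2.25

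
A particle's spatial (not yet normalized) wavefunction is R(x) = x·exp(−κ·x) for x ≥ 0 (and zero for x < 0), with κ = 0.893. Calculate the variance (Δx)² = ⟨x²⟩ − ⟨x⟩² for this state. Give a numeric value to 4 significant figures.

0.9405

Compute ⟨x⟩ and ⟨x²⟩ separately, then (Δx)² = ⟨x²⟩ − ⟨x⟩².
Every integrand reduces to terms xʲ·e^(−2κx) on [0, ∞); use ∫₀^∞ xʲ·e^(−2κx) dx = j!/(2κ)^(j+1).
Normalization: ∫|R|² dx = 0.35106.
⟨x⟩ = 1.6797 and ⟨x²⟩ = 3.7620.
(Δx)² = 3.7620 − (1.6797)² = 0.94050.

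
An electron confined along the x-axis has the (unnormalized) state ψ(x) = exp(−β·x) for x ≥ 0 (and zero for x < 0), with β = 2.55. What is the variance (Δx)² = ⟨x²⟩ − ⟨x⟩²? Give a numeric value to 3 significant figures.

0.0384

Compute ⟨x⟩ and ⟨x²⟩ separately, then (Δx)² = ⟨x²⟩ − ⟨x⟩².
Every integrand reduces to terms xʲ·e^(−2βx) on [0, ∞); use ∫₀^∞ xʲ·e^(−2βx) dx = j!/(2β)^(j+1).
Normalization: ∫|ψ|² dx = 0.19608.
⟨x⟩ = 0.19608 and ⟨x²⟩ = 0.076894.
(Δx)² = 0.076894 − (0.19608)² = 0.038447.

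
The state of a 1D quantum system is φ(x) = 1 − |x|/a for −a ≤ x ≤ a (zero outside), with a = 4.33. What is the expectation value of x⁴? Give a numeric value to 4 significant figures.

⟨x⁴⟩ = ∫ x⁴·|φ|² dx / ∫|φ|² dx (integrals over the domain).
φ is even, so ∫ over [−a, a] = 2∫₀ᵃ with φ = 1 − x/a there: ∫₀ᵃ (1 − x/a)² dx = a/3, ∫₀ᵃ x²(1 − x/a)² dx = a³/30, ∫₀ᵃ x⁴(1 − x/a)² dx = a⁵/105.
State is unnormalized: ∫|φ|² dx = 2.8867, and ∫φ*·x⁴·φ dx = 28.992, so ⟨x⁴⟩ = 28.992 / 2.8867.
⟨x⁴⟩ = 10.043.

10.04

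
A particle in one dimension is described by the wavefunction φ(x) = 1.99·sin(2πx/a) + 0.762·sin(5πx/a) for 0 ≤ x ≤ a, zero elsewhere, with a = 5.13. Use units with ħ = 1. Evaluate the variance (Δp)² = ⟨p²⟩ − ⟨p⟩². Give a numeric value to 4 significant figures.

2.507

Compute ⟨p⟩ and ⟨p²⟩ separately; (Δp)² = ⟨p²⟩ − ⟨p⟩².
d²/dx² sin(jπx/a) = −(jπ/a)²·sin(jπx/a); on 0 ≤ x ≤ a, ∫sin²(jπx/a) dx = a/2 and ∫sin(jπx/a)·sin(lπx/a) dx = 0 for j ≠ l, so only diagonal terms survive in ∫|φ|² and ∫φ·φ″; ∫φ·φ′ dx = [φ²/2] between the walls = 0.
Normalization: ∫|φ|² dx = 11.647.
⟨p⟩ = 0.0000 and ⟨p²⟩ = 2.5072.
(Δp)² = 2.5072 − (0.0000)² = 2.5072.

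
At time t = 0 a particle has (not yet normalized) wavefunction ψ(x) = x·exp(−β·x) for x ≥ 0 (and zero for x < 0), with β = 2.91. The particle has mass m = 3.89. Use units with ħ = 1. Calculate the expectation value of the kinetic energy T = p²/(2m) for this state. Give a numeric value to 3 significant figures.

T = −(ħ²/2m) d²/dx², so ⟨T⟩ = −(ħ²/2m) ∫ ψ*·ψ'' dx / ∫|ψ|² dx; with m = 3.89.
Differentiate x·exp(−β·x) with the product rule; every integrand then reduces to terms xʲ·e^(−2βx) on [0, ∞), with ∫₀^∞ xʲ·e^(−2βx) dx = j!/(2β)^(j+1).
State is unnormalized: ∫|ψ|² dx = 0.010145, and ∫ψ*·(−ħ²/2m · ψ'') dx = 0.011043, so ⟨T⟩ = 0.011043 / 0.010145.
⟨T⟩ = 1.0884.

1.09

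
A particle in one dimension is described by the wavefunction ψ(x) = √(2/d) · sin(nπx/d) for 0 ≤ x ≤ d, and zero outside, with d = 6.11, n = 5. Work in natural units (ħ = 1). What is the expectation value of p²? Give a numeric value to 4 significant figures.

6.609

p² ψ = −ħ² d²ψ/dx²; ⟨p²⟩ = −ħ² ∫ ψ*·ψ'' dx.
d/dx sin(nπx/d) = (nπ/d)·cos(nπx/d) and d²/dx² sin(nπx/d) = −(nπ/d)²·sin(nπx/d); on 0 ≤ x ≤ d, ∫sin²(nπx/d) dx = d/2 and ∫sin(nπx/d)·cos(nπx/d) dx = 0.
⟨p²⟩ = 6.6093.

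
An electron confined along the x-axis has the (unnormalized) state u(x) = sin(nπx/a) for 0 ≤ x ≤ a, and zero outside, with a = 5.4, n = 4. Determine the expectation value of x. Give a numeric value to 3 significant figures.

2.70

⟨x⟩ = ∫ x·|u|² dx / ∫|u|² dx (integrals over the domain).
With sin²θ = (1 − cos2θ)/2 on 0 ≤ x ≤ a: ∫sin²(nπx/a) dx = a/2, ∫x·sin²(nπx/a) dx = a²/4, ∫x²·sin²(nπx/a) dx = a³·(1/6 − 1/(4n²π²)); higher powers xᵏ the same way, integrating xᵏ·cos(2nπx/a) by parts.
State is unnormalized: ∫|u|² dx = 2.7000, and ∫u*·x·u dx = 7.2900, so ⟨x⟩ = 7.2900 / 2.7000.
⟨x⟩ = 2.7000.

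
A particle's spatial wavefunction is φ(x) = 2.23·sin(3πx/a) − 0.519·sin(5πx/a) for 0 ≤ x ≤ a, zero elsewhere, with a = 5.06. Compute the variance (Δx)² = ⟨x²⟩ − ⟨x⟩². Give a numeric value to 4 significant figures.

1.457

Compute ⟨x⟩ and ⟨x²⟩ separately, then (Δx)² = ⟨x²⟩ − ⟨x⟩².
On 0 ≤ x ≤ a (j ≠ l): ∫sin²(jπx/a) dx = a/2, ∫sin(jπx/a)·sin(lπx/a) dx = 0; diagonal moments ∫x·sin²(jπx/a) dx = a²/4, ∫x²·sin²(jπx/a) dx = a³·(1/6 − 1/(4j²π²)); cross terms ∫x·sin(jπx/a)·sin(lπx/a) dx = 0 for j + l even and −4jla²/(π²(j² − l²)²) for j + l odd, ∫x²·sin(jπx/a)·sin(lπx/a) dx = (−1)^(j+l)·4jla³/(π²(j² − l²)²); higher powers the same way via product-to-sum and parts.
Normalization: ∫|φ|² dx = 13.263.
⟨x⟩ = 2.5300 and ⟨x²⟩ = 7.8582.
(Δx)² = 7.8582 − (2.5300)² = 1.4573.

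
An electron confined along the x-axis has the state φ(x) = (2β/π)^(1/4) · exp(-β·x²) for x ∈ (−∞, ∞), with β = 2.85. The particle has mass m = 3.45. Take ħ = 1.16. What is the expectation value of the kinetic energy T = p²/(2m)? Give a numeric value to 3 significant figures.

0.556

T = −(ħ²/2m) d²/dx², so ⟨T⟩ = −(ħ²/2m) ∫ φ*·φ'' dx; with m = 3.45.
Gaussian moments: ∫x^(2j)·e^(−2βx²) dx = (2j−1)!!/(4β)^j · √(π/(2β)), odd powers integrate to 0; here √(π/(2β)) = 0.74240. Derivatives: d/dx e^(−βx²) = −2βx·e^(−βx²), d²/dx² e^(−βx²) = (4β²x² − 2β)·e^(−βx²).
⟨T⟩ = 0.55579.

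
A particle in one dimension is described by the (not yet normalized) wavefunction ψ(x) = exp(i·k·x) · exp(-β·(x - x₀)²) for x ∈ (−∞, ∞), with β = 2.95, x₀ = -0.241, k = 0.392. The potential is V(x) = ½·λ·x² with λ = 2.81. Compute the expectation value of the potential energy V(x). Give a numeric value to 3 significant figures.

⟨V⟩ = ∫ V(x)·|ψ|² dx / ∫|ψ|² dx.
Gaussian moments (u = x − x₀): ∫u^(2j)·e^(−2βu²) du = (2j−1)!!/(4β)^j · √(π/(2β)), odd powers integrate to 0; here √(π/(2β)) = 0.72971.
State is unnormalized: ∫|ψ|² dx = 0.72971, and ∫ψ*·V(x)·ψ dx = 0.14643, so ⟨V⟩ = 0.14643 / 0.72971.
⟨V⟩ = 0.20067.

0.201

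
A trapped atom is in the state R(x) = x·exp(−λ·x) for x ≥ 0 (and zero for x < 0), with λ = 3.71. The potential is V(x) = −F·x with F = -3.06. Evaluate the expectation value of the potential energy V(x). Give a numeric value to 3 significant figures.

1.24

⟨V⟩ = ∫ V(x)·|R|² dx / ∫|R|² dx.
Every integrand reduces to terms xʲ·e^(−2λx) on [0, ∞); use ∫₀^∞ xʲ·e^(−2λx) dx = j!/(2λ)^(j+1).
State is unnormalized: ∫|R|² dx = 0.0048957, and ∫R*·V(x)·R dx = 0.0060570, so ⟨V⟩ = 0.0060570 / 0.0048957.
⟨V⟩ = 1.2372.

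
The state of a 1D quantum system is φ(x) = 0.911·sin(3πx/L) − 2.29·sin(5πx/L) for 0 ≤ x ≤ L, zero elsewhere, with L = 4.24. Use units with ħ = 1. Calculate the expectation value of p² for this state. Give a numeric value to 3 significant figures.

12.5

p² φ = −ħ² d²φ/dx²; ⟨p²⟩ = −ħ² ∫ φ*·φ'' dx / ∫|φ|² dx.
d²/dx² sin(jπx/L) = −(jπ/L)²·sin(jπx/L); on 0 ≤ x ≤ L, ∫sin²(jπx/L) dx = L/2 and ∫sin(jπx/L)·sin(lπx/L) dx = 0 for j ≠ l, so only diagonal terms survive in ∫|φ|² and ∫φ·φ″; ∫φ·φ′ dx = [φ²/2] between the walls = 0.
State is unnormalized: ∫|φ|² dx = 12.877, and ∫φ*·(−ħ² φ'') dx = 161.28, so ⟨p²⟩ = 161.28 / 12.877.
⟨p²⟩ = 12.525.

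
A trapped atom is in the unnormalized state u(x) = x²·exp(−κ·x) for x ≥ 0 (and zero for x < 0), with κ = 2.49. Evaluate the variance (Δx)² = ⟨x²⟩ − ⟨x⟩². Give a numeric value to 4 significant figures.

Compute ⟨x⟩ and ⟨x²⟩ separately, then (Δx)² = ⟨x²⟩ − ⟨x⟩².
Every integrand reduces to terms xʲ·e^(−2κx) on [0, ∞); use ∫₀^∞ xʲ·e^(−2κx) dx = j!/(2κ)^(j+1).
Normalization: ∫|u|² dx = 0.0078355.
⟨x⟩ = 1.0040 and ⟨x²⟩ = 1.2097.
(Δx)² = 1.2097 − (1.0040)² = 0.20161.

0.2016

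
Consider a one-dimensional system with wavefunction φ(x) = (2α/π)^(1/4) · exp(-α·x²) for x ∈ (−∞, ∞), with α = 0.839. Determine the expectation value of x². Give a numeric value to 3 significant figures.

⟨x²⟩ = ∫ x²·|φ|² dx (integrals over the domain).
Gaussian moments: ∫x^(2j)·e^(−2αx²) dx = (2j−1)!!/(4α)^j · √(π/(2α)), odd powers integrate to 0; here √(π/(2α)) = 1.3683.
⟨x²⟩ = 0.29797.

0.298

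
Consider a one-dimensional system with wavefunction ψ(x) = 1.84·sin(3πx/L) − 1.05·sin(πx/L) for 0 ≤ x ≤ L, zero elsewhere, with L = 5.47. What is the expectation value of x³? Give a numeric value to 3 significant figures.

⟨x³⟩ = ∫ x³·|ψ|² dx / ∫|ψ|² dx (integrals over the domain).
On 0 ≤ x ≤ L (j ≠ l): ∫sin²(jπx/L) dx = L/2, ∫sin(jπx/L)·sin(lπx/L) dx = 0; diagonal moments ∫x·sin²(jπx/L) dx = L²/4, ∫x²·sin²(jπx/L) dx = L³·(1/6 − 1/(4j²π²)); cross terms ∫x·sin(jπx/L)·sin(lπx/L) dx = 0 for j + l even and −4jlL²/(π²(j² − l²)²) for j + l odd, ∫x²·sin(jπx/L)·sin(lπx/L) dx = (−1)^(j+l)·4jlL³/(π²(j² − l²)²); higher powers the same way via product-to-sum and parts.
State is unnormalized: ∫|ψ|² dx = 12.275, and ∫ψ*·x³·ψ dx = 353.38, so ⟨x³⟩ = 353.38 / 12.275.
⟨x³⟩ = 28.788.

28.8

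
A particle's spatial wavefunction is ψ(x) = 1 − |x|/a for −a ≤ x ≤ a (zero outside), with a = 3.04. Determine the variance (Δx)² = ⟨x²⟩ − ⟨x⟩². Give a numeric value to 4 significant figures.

0.9242

Compute ⟨x⟩ and ⟨x²⟩ separately, then (Δx)² = ⟨x²⟩ − ⟨x⟩².
ψ is even, so ∫ over [−a, a] = 2∫₀ᵃ with ψ = 1 − x/a there: ∫₀ᵃ (1 − x/a)² dx = a/3, ∫₀ᵃ x²(1 − x/a)² dx = a³/30, ∫₀ᵃ x⁴(1 − x/a)² dx = a⁵/105.
Normalization: ∫|ψ|² dx = 2.0267.
⟨x⟩ = 0.0000 and ⟨x²⟩ = 0.92416.
(Δx)² = 0.92416 − (0.0000)² = 0.92416.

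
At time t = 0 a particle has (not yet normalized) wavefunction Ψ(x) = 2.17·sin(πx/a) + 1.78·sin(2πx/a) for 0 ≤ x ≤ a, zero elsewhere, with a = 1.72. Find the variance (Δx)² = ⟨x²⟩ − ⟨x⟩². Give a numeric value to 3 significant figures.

Compute ⟨x⟩ and ⟨x²⟩ separately, then (Δx)² = ⟨x²⟩ − ⟨x⟩².
On 0 ≤ x ≤ a (j ≠ l): ∫sin²(jπx/a) dx = a/2, ∫sin(jπx/a)·sin(lπx/a) dx = 0; diagonal moments ∫x·sin²(jπx/a) dx = a²/4, ∫x²·sin²(jπx/a) dx = a³·(1/6 − 1/(4j²π²)); cross terms ∫x·sin(jπx/a)·sin(lπx/a) dx = 0 for j + l even and −4jla²/(π²(j² − l²)²) for j + l odd, ∫x²·sin(jπx/a)·sin(lπx/a) dx = (−1)^(j+l)·4jla³/(π²(j² − l²)²); higher powers the same way via product-to-sum and parts.
Normalization: ∫|Ψ|² dx = 6.7745.
⟨x⟩ = 0.55616 and ⟨x²⟩ = 0.35887.
(Δx)² = 0.35887 − (0.55616)² = 0.049555.

0.0496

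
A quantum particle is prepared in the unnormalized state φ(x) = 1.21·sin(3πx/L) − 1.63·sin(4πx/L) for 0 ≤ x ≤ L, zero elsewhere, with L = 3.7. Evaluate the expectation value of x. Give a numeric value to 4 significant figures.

2.553

⟨x⟩ = ∫ x·|φ|² dx / ∫|φ|² dx (integrals over the domain).
On 0 ≤ x ≤ L (j ≠ l): ∫sin²(jπx/L) dx = L/2, ∫sin(jπx/L)·sin(lπx/L) dx = 0; diagonal moments ∫x·sin²(jπx/L) dx = L²/4, ∫x²·sin²(jπx/L) dx = L³·(1/6 − 1/(4j²π²)); cross terms ∫x·sin(jπx/L)·sin(lπx/L) dx = 0 for j + l even and −4jlL²/(π²(j² − l²)²) for j + l odd, ∫x²·sin(jπx/L)·sin(lπx/L) dx = (−1)^(j+l)·4jlL³/(π²(j² − l²)²); higher powers the same way via product-to-sum and parts.
State is unnormalized: ∫|φ|² dx = 7.6239, and ∫φ*·x·φ dx = 19.464, so ⟨x⟩ = 19.464 / 7.6239.
⟨x⟩ = 2.5530.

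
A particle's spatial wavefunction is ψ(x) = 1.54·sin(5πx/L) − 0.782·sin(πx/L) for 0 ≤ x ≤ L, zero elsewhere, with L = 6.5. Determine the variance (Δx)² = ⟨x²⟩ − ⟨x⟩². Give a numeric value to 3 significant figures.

Compute ⟨x⟩ and ⟨x²⟩ separately, then (Δx)² = ⟨x²⟩ − ⟨x⟩².
On 0 ≤ x ≤ L (j ≠ l): ∫sin²(jπx/L) dx = L/2, ∫sin(jπx/L)·sin(lπx/L) dx = 0; diagonal moments ∫x·sin²(jπx/L) dx = L²/4, ∫x²·sin²(jπx/L) dx = L³·(1/6 − 1/(4j²π²)); cross terms ∫x·sin(jπx/L)·sin(lπx/L) dx = 0 for j + l even and −4jlL²/(π²(j² − l²)²) for j + l odd, ∫x²·sin(jπx/L)·sin(lπx/L) dx = (−1)^(j+l)·4jlL³/(π²(j² − l²)²); higher powers the same way via product-to-sum and parts.
Normalization: ∫|ψ|² dx = 9.6952.
⟨x⟩ = 3.2500 and ⟨x²⟩ = 13.336.
(Δx)² = 13.336 − (3.2500)² = 2.7740.

2.77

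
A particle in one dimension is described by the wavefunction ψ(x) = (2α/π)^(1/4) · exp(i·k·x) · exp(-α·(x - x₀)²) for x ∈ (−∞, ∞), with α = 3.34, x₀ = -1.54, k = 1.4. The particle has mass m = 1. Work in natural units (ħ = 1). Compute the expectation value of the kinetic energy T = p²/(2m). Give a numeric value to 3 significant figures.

2.65

T = −(ħ²/2m) d²/dx², so ⟨T⟩ = −(ħ²/2m) ∫ ψ*·ψ'' dx; with m = 1.
Gaussian moments (u = x − x₀): ∫u^(2j)·e^(−2αu²) du = (2j−1)!!/(4α)^j · √(π/(2α)), odd powers integrate to 0; here √(π/(2α)) = 0.68578. Derivatives: ψ′ = (ik − 2αu)·ψ, ψ″ = ((ik − 2αu)² − 2α)·ψ; the odd-in-u pieces drop out.
⟨T⟩ = 2.6500.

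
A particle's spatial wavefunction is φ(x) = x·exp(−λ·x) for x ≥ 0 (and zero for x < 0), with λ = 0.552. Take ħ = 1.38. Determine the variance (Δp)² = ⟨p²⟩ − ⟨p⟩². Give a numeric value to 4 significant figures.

0.5803

Compute ⟨p⟩ and ⟨p²⟩ separately; (Δp)² = ⟨p²⟩ − ⟨p⟩².
Differentiate x·exp(−λ·x) with the product rule; every integrand then reduces to terms xʲ·e^(−2λx) on [0, ∞), with ∫₀^∞ xʲ·e^(−2λx) dx = j!/(2λ)^(j+1).
Normalization: ∫|φ|² dx = 1.4864.
⟨p⟩ = 0.0000 and ⟨p²⟩ = 0.58028.
(Δp)² = 0.58028 − (0.0000)² = 0.58028.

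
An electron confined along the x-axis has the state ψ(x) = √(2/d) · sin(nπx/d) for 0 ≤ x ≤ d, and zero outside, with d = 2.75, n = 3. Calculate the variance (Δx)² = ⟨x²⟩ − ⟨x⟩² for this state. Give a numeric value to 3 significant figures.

0.588

Compute ⟨x⟩ and ⟨x²⟩ separately, then (Δx)² = ⟨x²⟩ − ⟨x⟩².
With sin²θ = (1 − cos2θ)/2 on 0 ≤ x ≤ d: ∫sin²(nπx/d) dx = d/2, ∫x·sin²(nπx/d) dx = d²/4, ∫x²·sin²(nπx/d) dx = d³·(1/6 − 1/(4n²π²)); higher powers xᵏ the same way, integrating xᵏ·cos(2nπx/d) by parts.
⟨x⟩ = 1.3750 and ⟨x²⟩ = 2.4783.
(Δx)² = 2.4783 − (1.3750)² = 0.58764.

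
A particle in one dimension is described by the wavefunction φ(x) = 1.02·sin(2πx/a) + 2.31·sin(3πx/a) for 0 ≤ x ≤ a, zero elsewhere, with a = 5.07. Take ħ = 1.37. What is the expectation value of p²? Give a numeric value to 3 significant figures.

5.90

p² φ = −ħ² d²φ/dx²; ⟨p²⟩ = −ħ² ∫ φ*·φ'' dx / ∫|φ|² dx.
d²/dx² sin(jπx/a) = −(jπ/a)²·sin(jπx/a); on 0 ≤ x ≤ a, ∫sin²(jπx/a) dx = a/2 and ∫sin(jπx/a)·sin(lπx/a) dx = 0 for j ≠ l, so only diagonal terms survive in ∫|φ|² and ∫φ·φ″; ∫φ·φ′ dx = [φ²/2] between the walls = 0.
State is unnormalized: ∫|φ|² dx = 16.164, and ∫φ*·(−ħ² φ'') dx = 95.337, so ⟨p²⟩ = 95.337 / 16.164.
⟨p²⟩ = 5.8979.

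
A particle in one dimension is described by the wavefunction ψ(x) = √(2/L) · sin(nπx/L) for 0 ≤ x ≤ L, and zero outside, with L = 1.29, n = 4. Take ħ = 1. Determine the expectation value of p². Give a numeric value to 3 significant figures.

94.9

p² ψ = −ħ² d²ψ/dx²; ⟨p²⟩ = −ħ² ∫ ψ*·ψ'' dx.
d/dx sin(nπx/L) = (nπ/L)·cos(nπx/L) and d²/dx² sin(nπx/L) = −(nπ/L)²·sin(nπx/L); on 0 ≤ x ≤ L, ∫sin²(nπx/L) dx = L/2 and ∫sin(nπx/L)·cos(nπx/L) dx = 0.
⟨p²⟩ = 94.894.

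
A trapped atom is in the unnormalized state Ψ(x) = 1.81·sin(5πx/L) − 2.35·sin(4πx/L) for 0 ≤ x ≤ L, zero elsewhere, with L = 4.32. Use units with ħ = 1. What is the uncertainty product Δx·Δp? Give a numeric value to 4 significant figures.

Δx = √(⟨x²⟩−⟨x⟩²), Δp = √(⟨p²⟩−⟨p⟩²).
On 0 ≤ x ≤ L (j ≠ l): ∫sin²(jπx/L) dx = L/2, ∫sin(jπx/L)·sin(lπx/L) dx = 0; diagonal moments ∫x·sin²(jπx/L) dx = L²/4, ∫x²·sin²(jπx/L) dx = L³·(1/6 − 1/(4j²π²)); cross terms ∫x·sin(jπx/L)·sin(lπx/L) dx = 0 for j + l even and −4jlL²/(π²(j² − l²)²) for j + l odd, ∫x²·sin(jπx/L)·sin(lπx/L) dx = (−1)^(j+l)·4jlL³/(π²(j² − l²)²); higher powers the same way via product-to-sum and parts. d²/dx² sin(jπx/L) = −(jπ/L)²·sin(jπx/L); on 0 ≤ x ≤ L, ∫sin²(jπx/L) dx = L/2 and ∫sin(jπx/L)·sin(lπx/L) dx = 0 for j ≠ l, so only diagonal terms survive in ∫|Ψ|² and ∫Ψ·Ψ″; ∫Ψ·Ψ′ dx = [Ψ²/2] between the walls = 0.
Normalization: ∫|Ψ|² dx = 19.005.
⟨x⟩ = 2.9960, ⟨x²⟩ = 9.7809 ⇒ Δx = 0.89734.
⟨p⟩ = 0.0000, ⟨p²⟩ = 10.234 ⇒ Δp = 3.1990.
Δx·Δp = 2.8706.

2.871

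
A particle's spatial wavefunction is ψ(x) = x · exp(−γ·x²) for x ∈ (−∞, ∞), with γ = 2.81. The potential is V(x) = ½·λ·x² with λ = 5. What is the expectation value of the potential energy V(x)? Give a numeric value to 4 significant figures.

⟨V⟩ = ∫ V(x)·|ψ|² dx / ∫|ψ|² dx.
Expand each integrand as polynomial × e^(−2γx²) and use ∫x^(2j)·e^(−2γx²) dx = (2j−1)!!/(4γ)^j · √(π/(2γ)), odd powers → 0; here √(π/(2γ)) = 0.74766.
State is unnormalized: ∫|ψ|² dx = 0.066518, and ∫ψ*·V(x)·ψ dx = 0.044385, so ⟨V⟩ = 0.044385 / 0.066518.
⟨V⟩ = 0.66726.

0.6673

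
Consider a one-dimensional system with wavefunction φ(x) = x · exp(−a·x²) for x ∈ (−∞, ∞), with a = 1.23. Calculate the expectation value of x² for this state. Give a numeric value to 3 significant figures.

⟨x²⟩ = ∫ x²·|φ|² dx / ∫|φ|² dx (integrals over the domain).
Expand each integrand as polynomial × e^(−2ax²) and use ∫x^(2j)·e^(−2ax²) dx = (2j−1)!!/(4a)^j · √(π/(2a)), odd powers → 0; here √(π/(2a)) = 1.1301.
State is unnormalized: ∫|φ|² dx = 0.22969, and ∫φ*·x²·φ dx = 0.14005, so ⟨x²⟩ = 0.14005 / 0.22969.
⟨x²⟩ = 0.60976.

0.610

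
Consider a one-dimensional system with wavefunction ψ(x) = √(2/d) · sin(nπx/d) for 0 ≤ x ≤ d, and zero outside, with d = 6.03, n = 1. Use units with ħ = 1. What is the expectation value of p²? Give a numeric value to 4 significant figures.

0.2714

p² ψ = −ħ² d²ψ/dx²; ⟨p²⟩ = −ħ² ∫ ψ*·ψ'' dx.
d/dx sin(nπx/d) = (nπ/d)·cos(nπx/d) and d²/dx² sin(nπx/d) = −(nπ/d)²·sin(nπx/d); on 0 ≤ x ≤ d, ∫sin²(nπx/d) dx = d/2 and ∫sin(nπx/d)·cos(nπx/d) dx = 0.
⟨p²⟩ = 0.27143.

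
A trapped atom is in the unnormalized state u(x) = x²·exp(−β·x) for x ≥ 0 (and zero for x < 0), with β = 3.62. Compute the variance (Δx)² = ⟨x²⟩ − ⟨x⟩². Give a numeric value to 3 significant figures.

Compute ⟨x⟩ and ⟨x²⟩ separately, then (Δx)² = ⟨x²⟩ − ⟨x⟩².
Every integrand reduces to terms xʲ·e^(−2βx) on [0, ∞); use ∫₀^∞ xʲ·e^(−2βx) dx = j!/(2β)^(j+1).
Normalization: ∫|u|² dx = 0.0012065.
⟨x⟩ = 0.69061 and ⟨x²⟩ = 0.57233.
(Δx)² = 0.57233 − (0.69061)² = 0.095388.

0.0954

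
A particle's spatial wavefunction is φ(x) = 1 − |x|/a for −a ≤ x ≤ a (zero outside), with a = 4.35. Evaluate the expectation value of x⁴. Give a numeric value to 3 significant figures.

10.2

⟨x⁴⟩ = ∫ x⁴·|φ|² dx / ∫|φ|² dx (integrals over the domain).
φ is even, so ∫ over [−a, a] = 2∫₀ᵃ with φ = 1 − x/a there: ∫₀ᵃ (1 − x/a)² dx = a/3, ∫₀ᵃ x²(1 − x/a)² dx = a³/30, ∫₀ᵃ x⁴(1 − x/a)² dx = a⁵/105.
State is unnormalized: ∫|φ|² dx = 2.9000, and ∫φ*·x⁴·φ dx = 29.668, so ⟨x⁴⟩ = 29.668 / 2.9000.
⟨x⁴⟩ = 10.230.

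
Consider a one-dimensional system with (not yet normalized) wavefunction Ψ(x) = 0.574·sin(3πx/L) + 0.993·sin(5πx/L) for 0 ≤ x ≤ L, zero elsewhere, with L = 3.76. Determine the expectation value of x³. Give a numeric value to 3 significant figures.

16.3

⟨x³⟩ = ∫ x³·|Ψ|² dx / ∫|Ψ|² dx (integrals over the domain).
On 0 ≤ x ≤ L (j ≠ l): ∫sin²(jπx/L) dx = L/2, ∫sin(jπx/L)·sin(lπx/L) dx = 0; diagonal moments ∫x·sin²(jπx/L) dx = L²/4, ∫x²·sin²(jπx/L) dx = L³·(1/6 − 1/(4j²π²)); cross terms ∫x·sin(jπx/L)·sin(lπx/L) dx = 0 for j + l even and −4jlL²/(π²(j² − l²)²) for j + l odd, ∫x²·sin(jπx/L)·sin(lπx/L) dx = (−1)^(j+l)·4jlL³/(π²(j² − l²)²); higher powers the same way via product-to-sum and parts.
State is unnormalized: ∫|Ψ|² dx = 2.4732, and ∫Ψ*·x³·Ψ dx = 40.406, so ⟨x³⟩ = 40.406 / 2.4732.
⟨x³⟩ = 16.337.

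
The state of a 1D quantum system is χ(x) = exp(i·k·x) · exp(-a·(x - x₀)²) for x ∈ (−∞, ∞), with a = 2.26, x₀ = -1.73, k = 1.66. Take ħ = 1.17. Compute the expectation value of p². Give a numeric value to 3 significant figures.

6.87

p² χ = −ħ² d²χ/dx²; ⟨p²⟩ = −ħ² ∫ χ*·χ'' dx / ∫|χ|² dx.
Gaussian moments (u = x − x₀): ∫u^(2j)·e^(−2au²) du = (2j−1)!!/(4a)^j · √(π/(2a)), odd powers integrate to 0; here √(π/(2a)) = 0.83369. Derivatives: χ′ = (ik − 2au)·χ, χ″ = ((ik − 2au)² − 2a)·χ; the odd-in-u pieces drop out.
State is unnormalized: ∫|χ|² dx = 0.83369, and ∫χ*·(−ħ² χ'') dx = 5.7240, so ⟨p²⟩ = 5.7240 / 0.83369.
⟨p²⟩ = 6.8659.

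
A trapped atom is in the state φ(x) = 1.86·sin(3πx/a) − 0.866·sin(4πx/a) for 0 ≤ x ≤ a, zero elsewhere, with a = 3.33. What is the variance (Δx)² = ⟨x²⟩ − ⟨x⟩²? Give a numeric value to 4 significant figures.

Compute ⟨x⟩ and ⟨x²⟩ separately, then (Δx)² = ⟨x²⟩ − ⟨x⟩².
On 0 ≤ x ≤ a (j ≠ l): ∫sin²(jπx/a) dx = a/2, ∫sin(jπx/a)·sin(lπx/a) dx = 0; diagonal moments ∫x·sin²(jπx/a) dx = a²/4, ∫x²·sin²(jπx/a) dx = a³·(1/6 − 1/(4j²π²)); cross terms ∫x·sin(jπx/a)·sin(lπx/a) dx = 0 for j + l even and −4jla²/(π²(j² − l²)²) for j + l odd, ∫x²·sin(jπx/a)·sin(lπx/a) dx = (−1)^(j+l)·4jla³/(π²(j² − l²)²); higher powers the same way via product-to-sum and parts.
Normalization: ∫|φ|² dx = 7.0089.
⟨x⟩ = 2.1709 and ⟨x²⟩ = 5.3233.
(Δx)² = 5.3233 − (2.1709)² = 0.61061.

0.6106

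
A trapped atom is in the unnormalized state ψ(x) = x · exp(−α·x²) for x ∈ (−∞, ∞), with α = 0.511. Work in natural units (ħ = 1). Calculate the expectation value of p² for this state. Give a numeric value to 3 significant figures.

1.53

p² ψ = −ħ² d²ψ/dx²; ⟨p²⟩ = −ħ² ∫ ψ*·ψ'' dx / ∫|ψ|² dx.
Expand each integrand as polynomial × e^(−2αx²) and use ∫x^(2j)·e^(−2αx²) dx = (2j−1)!!/(4α)^j · √(π/(2α)), odd powers → 0; here √(π/(2α)) = 1.7533. Differentiate with the product rule, d/dx e^(−αx²) = −2αx·e^(−αx²).
State is unnormalized: ∫|ψ|² dx = 0.85777, and ∫ψ*·(−ħ² ψ'') dx = 1.3150, so ⟨p²⟩ = 1.3150 / 0.85777.
⟨p²⟩ = 1.5330.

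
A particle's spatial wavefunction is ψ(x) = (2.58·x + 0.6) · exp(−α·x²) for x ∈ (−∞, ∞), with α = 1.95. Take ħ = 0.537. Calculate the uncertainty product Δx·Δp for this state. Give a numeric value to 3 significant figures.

0.522

Δx = √(⟨x²⟩−⟨x⟩²), Δp = √(⟨p²⟩−⟨p⟩²).
Expand each integrand as polynomial × e^(−2αx²) and use ∫x^(2j)·e^(−2αx²) dx = (2j−1)!!/(4α)^j · √(π/(2α)), odd powers → 0; here √(π/(2α)) = 0.89752. Differentiate with the product rule, d/dx e^(−αx²) = −2αx·e^(−αx²).
Normalization: ∫|ψ|² dx = 1.0890.
⟨x⟩ = 0.32712, ⟨x²⟩ = 0.30854 ⇒ Δx = 0.44892.
⟨p⟩ = 0.0000, ⟨p²⟩ = 1.3533 ⇒ Δp = 1.1633.
Δx·Δp = 0.52224.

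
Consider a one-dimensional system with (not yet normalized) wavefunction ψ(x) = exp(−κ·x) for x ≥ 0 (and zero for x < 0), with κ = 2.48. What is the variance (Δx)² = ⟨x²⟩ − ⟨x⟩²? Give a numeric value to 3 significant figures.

0.0406

Compute ⟨x⟩ and ⟨x²⟩ separately, then (Δx)² = ⟨x²⟩ − ⟨x⟩².
Every integrand reduces to terms xʲ·e^(−2κx) on [0, ∞); use ∫₀^∞ xʲ·e^(−2κx) dx = j!/(2κ)^(j+1).
Normalization: ∫|ψ|² dx = 0.20161.
⟨x⟩ = 0.20161 and ⟨x²⟩ = 0.081296.
(Δx)² = 0.081296 − (0.20161)² = 0.040648.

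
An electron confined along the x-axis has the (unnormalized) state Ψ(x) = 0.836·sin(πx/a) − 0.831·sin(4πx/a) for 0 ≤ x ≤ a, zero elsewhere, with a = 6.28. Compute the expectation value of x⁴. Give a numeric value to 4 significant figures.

⟨x⁴⟩ = ∫ x⁴·|Ψ|² dx / ∫|Ψ|² dx (integrals over the domain).
On 0 ≤ x ≤ a (j ≠ l): ∫sin²(jπx/a) dx = a/2, ∫sin(jπx/a)·sin(lπx/a) dx = 0; diagonal moments ∫x·sin²(jπx/a) dx = a²/4, ∫x²·sin²(jπx/a) dx = a³·(1/6 − 1/(4j²π²)); cross terms ∫x·sin(jπx/a)·sin(lπx/a) dx = 0 for j + l even and −4jla²/(π²(j² − l²)²) for j + l odd, ∫x²·sin(jπx/a)·sin(lπx/a) dx = (−1)^(j+l)·4jla³/(π²(j² − l²)²); higher powers the same way via product-to-sum and parts.
State is unnormalized: ∫|Ψ|² dx = 4.3629, and ∫Ψ*·x⁴·Ψ dx = 1220.4, so ⟨x⁴⟩ = 1220.4 / 4.3629.
⟨x⁴⟩ = 279.71.

279.7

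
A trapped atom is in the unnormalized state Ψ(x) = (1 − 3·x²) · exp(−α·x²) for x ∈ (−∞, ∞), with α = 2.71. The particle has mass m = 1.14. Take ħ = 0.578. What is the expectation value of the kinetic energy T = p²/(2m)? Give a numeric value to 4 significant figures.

T = −(ħ²/2m) d²/dx², so ⟨T⟩ = −(ħ²/2m) ∫ Ψ*·Ψ'' dx / ∫|Ψ|² dx; with m = 1.14.
Expand each integrand as polynomial × e^(−2αx²) and use ∫x^(2j)·e^(−2αx²) dx = (2j−1)!!/(4α)^j · √(π/(2α)), odd powers → 0; here √(π/(2α)) = 0.76133. Differentiate with the product rule, d/dx e^(−αx²) = −2αx·e^(−αx²).
State is unnormalized: ∫|Ψ|² dx = 0.51487, and ∫Ψ*·(−ħ²/2m · Ψ'') dx = 0.63174, so ⟨T⟩ = 0.63174 / 0.51487.
⟨T⟩ = 1.2270.

1.227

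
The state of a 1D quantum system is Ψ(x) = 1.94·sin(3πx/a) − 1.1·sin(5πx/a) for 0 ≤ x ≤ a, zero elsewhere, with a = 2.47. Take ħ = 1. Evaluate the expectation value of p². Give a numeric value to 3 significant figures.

20.9

p² Ψ = −ħ² d²Ψ/dx²; ⟨p²⟩ = −ħ² ∫ Ψ*·Ψ'' dx / ∫|Ψ|² dx.
d²/dx² sin(jπx/a) = −(jπ/a)²·sin(jπx/a); on 0 ≤ x ≤ a, ∫sin²(jπx/a) dx = a/2 and ∫sin(jπx/a)·sin(lπx/a) dx = 0 for j ≠ l, so only diagonal terms survive in ∫|Ψ|² and ∫Ψ·Ψ″; ∫Ψ·Ψ′ dx = [Ψ²/2] between the walls = 0.
State is unnormalized: ∫|Ψ|² dx = 6.1424, and ∫Ψ*·(−ħ² Ψ'') dx = 128.11, so ⟨p²⟩ = 128.11 / 6.1424.
⟨p²⟩ = 20.857.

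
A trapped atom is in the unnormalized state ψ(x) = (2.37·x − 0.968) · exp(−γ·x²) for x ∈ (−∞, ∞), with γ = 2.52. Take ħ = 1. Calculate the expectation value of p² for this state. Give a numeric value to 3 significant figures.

4.40

p² ψ = −ħ² d²ψ/dx²; ⟨p²⟩ = −ħ² ∫ ψ*·ψ'' dx / ∫|ψ|² dx.
Expand each integrand as polynomial × e^(−2γx²) and use ∫x^(2j)·e^(−2γx²) dx = (2j−1)!!/(4γ)^j · √(π/(2γ)), odd powers → 0; here √(π/(2γ)) = 0.78951. Differentiate with the product rule, d/dx e^(−γx²) = −2γx·e^(−γx²).
State is unnormalized: ∫|ψ|² dx = 1.1797, and ∫ψ*·(−ħ² ψ'') dx = 5.1902, so ⟨p²⟩ = 5.1902 / 1.1797.
⟨p²⟩ = 4.3995.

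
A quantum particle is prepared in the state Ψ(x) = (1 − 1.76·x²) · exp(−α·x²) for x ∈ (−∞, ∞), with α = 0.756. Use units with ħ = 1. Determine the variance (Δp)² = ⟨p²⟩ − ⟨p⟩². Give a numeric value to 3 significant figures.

4.02

Compute ⟨p⟩ and ⟨p²⟩ separately; (Δp)² = ⟨p²⟩ − ⟨p⟩².
Expand each integrand as polynomial × e^(−2αx²) and use ∫x^(2j)·e^(−2αx²) dx = (2j−1)!!/(4α)^j · √(π/(2α)), odd powers → 0; here √(π/(2α)) = 1.4414. Differentiate with the product rule, d/dx e^(−αx²) = −2αx·e^(−αx²).
Normalization: ∫|Ψ|² dx = 1.2284.
⟨p⟩ = 0.0000 and ⟨p²⟩ = 4.0233.
(Δp)² = 4.0233 − (0.0000)² = 4.0233.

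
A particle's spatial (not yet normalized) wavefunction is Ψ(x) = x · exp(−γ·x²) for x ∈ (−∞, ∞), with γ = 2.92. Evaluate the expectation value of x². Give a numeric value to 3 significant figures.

⟨x²⟩ = ∫ x²·|Ψ|² dx / ∫|Ψ|² dx (integrals over the domain).
Expand each integrand as polynomial × e^(−2γx²) and use ∫x^(2j)·e^(−2γx²) dx = (2j−1)!!/(4γ)^j · √(π/(2γ)), odd powers → 0; here √(π/(2γ)) = 0.73345.
State is unnormalized: ∫|Ψ|² dx = 0.062795, and ∫Ψ*·x²·Ψ dx = 0.016129, so ⟨x²⟩ = 0.016129 / 0.062795.
⟨x²⟩ = 0.25685.

0.257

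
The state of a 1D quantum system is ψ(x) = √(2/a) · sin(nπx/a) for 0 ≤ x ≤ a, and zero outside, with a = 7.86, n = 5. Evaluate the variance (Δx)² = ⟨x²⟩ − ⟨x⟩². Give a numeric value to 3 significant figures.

Compute ⟨x⟩ and ⟨x²⟩ separately, then (Δx)² = ⟨x²⟩ − ⟨x⟩².
With sin²θ = (1 − cos2θ)/2 on 0 ≤ x ≤ a: ∫sin²(nπx/a) dx = a/2, ∫x·sin²(nπx/a) dx = a²/4, ∫x²·sin²(nπx/a) dx = a³·(1/6 − 1/(4n²π²)); higher powers xᵏ the same way, integrating xᵏ·cos(2nπx/a) by parts.
⟨x⟩ = 3.9300 and ⟨x²⟩ = 20.468.
(Δx)² = 20.468 − (3.9300)² = 5.0231.

5.02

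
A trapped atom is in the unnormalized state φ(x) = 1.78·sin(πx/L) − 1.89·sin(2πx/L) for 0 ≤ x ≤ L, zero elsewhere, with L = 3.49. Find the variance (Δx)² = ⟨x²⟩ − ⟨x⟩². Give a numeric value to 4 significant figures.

0.2494

Compute ⟨x⟩ and ⟨x²⟩ separately, then (Δx)² = ⟨x²⟩ − ⟨x⟩².
On 0 ≤ x ≤ L (j ≠ l): ∫sin²(jπx/L) dx = L/2, ∫sin(jπx/L)·sin(lπx/L) dx = 0; diagonal moments ∫x·sin²(jπx/L) dx = L²/4, ∫x²·sin²(jπx/L) dx = L³·(1/6 − 1/(4j²π²)); cross terms ∫x·sin(jπx/L)·sin(lπx/L) dx = 0 for j + l even and −4jlL²/(π²(j² − l²)²) for j + l odd, ∫x²·sin(jπx/L)·sin(lπx/L) dx = (−1)^(j+l)·4jlL³/(π²(j² − l²)²); higher powers the same way via product-to-sum and parts.
Normalization: ∫|φ|² dx = 11.762.
⟨x⟩ = 2.3725 and ⟨x²⟩ = 5.8783.
(Δx)² = 5.8783 − (2.3725)² = 0.24944.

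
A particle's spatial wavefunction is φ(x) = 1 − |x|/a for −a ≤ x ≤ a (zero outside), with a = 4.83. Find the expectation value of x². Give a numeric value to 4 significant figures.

⟨x²⟩ = ∫ x²·|φ|² dx / ∫|φ|² dx (integrals over the domain).
φ is even, so ∫ over [−a, a] = 2∫₀ᵃ with φ = 1 − x/a there: ∫₀ᵃ (1 − x/a)² dx = a/3, ∫₀ᵃ x²(1 − x/a)² dx = a³/30, ∫₀ᵃ x⁴(1 − x/a)² dx = a⁵/105.
State is unnormalized: ∫|φ|² dx = 3.2200, and ∫φ*·x²·φ dx = 7.5119, so ⟨x²⟩ = 7.5119 / 3.2200.
⟨x²⟩ = 2.3329.

2.333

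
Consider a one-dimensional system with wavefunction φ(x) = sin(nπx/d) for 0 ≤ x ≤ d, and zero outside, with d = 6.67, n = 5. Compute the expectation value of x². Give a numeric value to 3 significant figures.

14.7

⟨x²⟩ = ∫ x²·|φ|² dx / ∫|φ|² dx (integrals over the domain).
With sin²θ = (1 − cos2θ)/2 on 0 ≤ x ≤ d: ∫sin²(nπx/d) dx = d/2, ∫x·sin²(nπx/d) dx = d²/4, ∫x²·sin²(nπx/d) dx = d³·(1/6 − 1/(4n²π²)); higher powers xᵏ the same way, integrating xᵏ·cos(2nπx/d) by parts.
State is unnormalized: ∫|φ|² dx = 3.3350, and ∫φ*·x²·φ dx = 49.156, so ⟨x²⟩ = 49.156 / 3.3350.
⟨x²⟩ = 14.739.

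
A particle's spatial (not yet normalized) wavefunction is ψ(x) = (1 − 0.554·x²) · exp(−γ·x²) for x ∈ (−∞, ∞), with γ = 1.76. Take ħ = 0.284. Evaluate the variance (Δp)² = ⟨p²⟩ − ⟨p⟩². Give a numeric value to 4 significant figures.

0.1979

Compute ⟨p⟩ and ⟨p²⟩ separately; (Δp)² = ⟨p²⟩ − ⟨p⟩².
Expand each integrand as polynomial × e^(−2γx²) and use ∫x^(2j)·e^(−2γx²) dx = (2j−1)!!/(4γ)^j · √(π/(2γ)), odd powers → 0; here √(π/(2γ)) = 0.94472. Differentiate with the product rule, d/dx e^(−γx²) = −2γx·e^(−γx²).
Normalization: ∫|ψ|² dx = 0.81359.
⟨p⟩ = 0.0000 and ⟨p²⟩ = 0.19792.
(Δp)² = 0.19792 − (0.0000)² = 0.19792.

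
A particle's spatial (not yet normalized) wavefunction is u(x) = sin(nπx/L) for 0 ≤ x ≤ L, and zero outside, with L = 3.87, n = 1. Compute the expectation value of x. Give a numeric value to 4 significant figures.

1.935

⟨x⟩ = ∫ x·|u|² dx / ∫|u|² dx (integrals over the domain).
With sin²θ = (1 − cos2θ)/2 on 0 ≤ x ≤ L: ∫sin²(nπx/L) dx = L/2, ∫x·sin²(nπx/L) dx = L²/4, ∫x²·sin²(nπx/L) dx = L³·(1/6 − 1/(4n²π²)); higher powers xᵏ the same way, integrating xᵏ·cos(2nπx/L) by parts.
State is unnormalized: ∫|u|² dx = 1.9350, and ∫u*·x·u dx = 3.7442, so ⟨x⟩ = 3.7442 / 1.9350.
⟨x⟩ = 1.9350.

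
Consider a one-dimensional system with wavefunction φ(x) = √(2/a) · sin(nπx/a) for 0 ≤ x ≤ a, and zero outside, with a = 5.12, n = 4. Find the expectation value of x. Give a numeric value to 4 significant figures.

2.560

⟨x⟩ = ∫ x·|φ|² dx (integrals over the domain).
With sin²θ = (1 − cos2θ)/2 on 0 ≤ x ≤ a: ∫sin²(nπx/a) dx = a/2, ∫x·sin²(nπx/a) dx = a²/4, ∫x²·sin²(nπx/a) dx = a³·(1/6 − 1/(4n²π²)); higher powers xᵏ the same way, integrating xᵏ·cos(2nπx/a) by parts.
⟨x⟩ = 2.5600.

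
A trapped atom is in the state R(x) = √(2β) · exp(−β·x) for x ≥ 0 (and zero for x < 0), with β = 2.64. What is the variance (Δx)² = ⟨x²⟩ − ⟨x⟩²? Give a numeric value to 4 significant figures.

0.03587

Compute ⟨x⟩ and ⟨x²⟩ separately, then (Δx)² = ⟨x²⟩ − ⟨x⟩².
Every integrand reduces to terms xʲ·e^(−2βx) on [0, ∞); use ∫₀^∞ xʲ·e^(−2βx) dx = j!/(2β)^(j+1).
⟨x⟩ = 0.18939 and ⟨x²⟩ = 0.071740.
(Δx)² = 0.071740 − (0.18939)² = 0.035870.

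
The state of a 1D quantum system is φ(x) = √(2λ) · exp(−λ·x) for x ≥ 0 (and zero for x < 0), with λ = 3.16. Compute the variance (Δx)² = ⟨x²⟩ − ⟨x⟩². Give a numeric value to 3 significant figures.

0.0250

Compute ⟨x⟩ and ⟨x²⟩ separately, then (Δx)² = ⟨x²⟩ − ⟨x⟩².
Every integrand reduces to terms xʲ·e^(−2λx) on [0, ∞); use ∫₀^∞ xʲ·e^(−2λx) dx = j!/(2λ)^(j+1).
⟨x⟩ = 0.15823 and ⟨x²⟩ = 0.050072.
(Δx)² = 0.050072 − (0.15823)² = 0.025036.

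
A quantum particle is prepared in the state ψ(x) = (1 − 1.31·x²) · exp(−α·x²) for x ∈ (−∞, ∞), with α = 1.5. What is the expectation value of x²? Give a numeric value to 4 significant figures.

0.09557

⟨x²⟩ = ∫ x²·|ψ|² dx / ∫|ψ|² dx (integrals over the domain).
Expand each integrand as polynomial × e^(−2αx²) and use ∫x^(2j)·e^(−2αx²) dx = (2j−1)!!/(4α)^j · √(π/(2α)), odd powers → 0; here √(π/(2α)) = 1.0233.
State is unnormalized: ∫|ψ|² dx = 0.72282, and ∫ψ*·x²·ψ dx = 0.069082, so ⟨x²⟩ = 0.069082 / 0.72282.
⟨x²⟩ = 0.095573.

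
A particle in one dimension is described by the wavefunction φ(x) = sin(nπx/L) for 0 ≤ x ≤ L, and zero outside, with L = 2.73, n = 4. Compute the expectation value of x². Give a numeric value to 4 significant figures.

2.461

⟨x²⟩ = ∫ x²·|φ|² dx / ∫|φ|² dx (integrals over the domain).
With sin²θ = (1 − cos2θ)/2 on 0 ≤ x ≤ L: ∫sin²(nπx/L) dx = L/2, ∫x·sin²(nπx/L) dx = L²/4, ∫x²·sin²(nπx/L) dx = L³·(1/6 − 1/(4n²π²)); higher powers xᵏ the same way, integrating xᵏ·cos(2nπx/L) by parts.
State is unnormalized: ∫|φ|² dx = 1.3650, and ∫φ*·x²·φ dx = 3.3589, so ⟨x²⟩ = 3.3589 / 1.3650.
⟨x²⟩ = 2.4607.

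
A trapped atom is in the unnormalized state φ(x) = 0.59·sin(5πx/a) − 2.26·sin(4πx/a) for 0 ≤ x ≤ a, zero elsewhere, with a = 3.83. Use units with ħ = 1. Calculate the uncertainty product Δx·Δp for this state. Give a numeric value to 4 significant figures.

3.400

Δx = √(⟨x²⟩−⟨x⟩²), Δp = √(⟨p²⟩−⟨p⟩²).
On 0 ≤ x ≤ a (j ≠ l): ∫sin²(jπx/a) dx = a/2, ∫sin(jπx/a)·sin(lπx/a) dx = 0; diagonal moments ∫x·sin²(jπx/a) dx = a²/4, ∫x²·sin²(jπx/a) dx = a³·(1/6 − 1/(4j²π²)); cross terms ∫x·sin(jπx/a)·sin(lπx/a) dx = 0 for j + l even and −4jla²/(π²(j² − l²)²) for j + l odd, ∫x²·sin(jπx/a)·sin(lπx/a) dx = (−1)^(j+l)·4jla³/(π²(j² − l²)²); higher powers the same way via product-to-sum and parts. d²/dx² sin(jπx/a) = −(jπ/a)²·sin(jπx/a); on 0 ≤ x ≤ a, ∫sin²(jπx/a) dx = a/2 and ∫sin(jπx/a)·sin(lπx/a) dx = 0 for j ≠ l, so only diagonal terms survive in ∫|φ|² and ∫φ·φ″; ∫φ·φ′ dx = [φ²/2] between the walls = 0.
Normalization: ∫|φ|² dx = 10.448.
⟨x⟩ = 2.2897, ⟨x²⟩ = 6.2793 ⇒ Δx = 1.0182.
⟨p⟩ = 0.0000, ⟨p²⟩ = 11.152 ⇒ Δp = 3.3394.
Δx·Δp = 3.4000.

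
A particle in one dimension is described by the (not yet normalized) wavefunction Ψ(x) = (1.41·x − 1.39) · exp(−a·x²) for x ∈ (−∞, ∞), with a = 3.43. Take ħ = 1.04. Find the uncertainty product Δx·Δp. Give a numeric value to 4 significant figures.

Δx = √(⟨x²⟩−⟨x⟩²), Δp = √(⟨p²⟩−⟨p⟩²).
Expand each integrand as polynomial × e^(−2ax²) and use ∫x^(2j)·e^(−2ax²) dx = (2j−1)!!/(4a)^j · √(π/(2a)), odd powers → 0; here √(π/(2a)) = 0.67673. Differentiate with the product rule, d/dx e^(−ax²) = −2ax·e^(−ax²).
Normalization: ∫|Ψ|² dx = 1.4056.
⟨x⟩ = -0.13755, ⟨x²⟩ = 0.083056 ⇒ Δx = 0.25325.
⟨p⟩ = 0.0000, ⟨p²⟩ = 4.2275 ⇒ Δp = 2.0561.
Δx·Δp = 0.52071.

0.5207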